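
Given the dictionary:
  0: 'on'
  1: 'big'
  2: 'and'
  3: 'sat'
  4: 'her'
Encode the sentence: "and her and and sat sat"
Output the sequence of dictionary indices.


Look up each word in the dictionary:
  'and' -> 2
  'her' -> 4
  'and' -> 2
  'and' -> 2
  'sat' -> 3
  'sat' -> 3

Encoded: [2, 4, 2, 2, 3, 3]


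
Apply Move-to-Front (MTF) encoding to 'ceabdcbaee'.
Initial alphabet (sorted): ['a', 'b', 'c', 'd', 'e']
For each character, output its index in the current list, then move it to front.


MTF encoding:
'c': index 2 in ['a', 'b', 'c', 'd', 'e'] -> ['c', 'a', 'b', 'd', 'e']
'e': index 4 in ['c', 'a', 'b', 'd', 'e'] -> ['e', 'c', 'a', 'b', 'd']
'a': index 2 in ['e', 'c', 'a', 'b', 'd'] -> ['a', 'e', 'c', 'b', 'd']
'b': index 3 in ['a', 'e', 'c', 'b', 'd'] -> ['b', 'a', 'e', 'c', 'd']
'd': index 4 in ['b', 'a', 'e', 'c', 'd'] -> ['d', 'b', 'a', 'e', 'c']
'c': index 4 in ['d', 'b', 'a', 'e', 'c'] -> ['c', 'd', 'b', 'a', 'e']
'b': index 2 in ['c', 'd', 'b', 'a', 'e'] -> ['b', 'c', 'd', 'a', 'e']
'a': index 3 in ['b', 'c', 'd', 'a', 'e'] -> ['a', 'b', 'c', 'd', 'e']
'e': index 4 in ['a', 'b', 'c', 'd', 'e'] -> ['e', 'a', 'b', 'c', 'd']
'e': index 0 in ['e', 'a', 'b', 'c', 'd'] -> ['e', 'a', 'b', 'c', 'd']


Output: [2, 4, 2, 3, 4, 4, 2, 3, 4, 0]


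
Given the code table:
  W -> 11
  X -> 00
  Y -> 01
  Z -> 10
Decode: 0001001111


Decoding:
00 -> X
01 -> Y
00 -> X
11 -> W
11 -> W


Result: XYXWW


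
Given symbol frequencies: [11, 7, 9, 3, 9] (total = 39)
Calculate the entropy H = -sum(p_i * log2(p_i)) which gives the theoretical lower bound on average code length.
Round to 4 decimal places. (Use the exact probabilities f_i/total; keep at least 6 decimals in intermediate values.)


Per-symbol terms -p_i * log2(p_i) with p_i = f_i/39:
  p = 11/39 = 0.282051: log2(p) = -1.825971, -p*log2(p) = 0.515017
  p = 7/39 = 0.179487: log2(p) = -2.478047, -p*log2(p) = 0.444778
  p = 9/39 = 0.230769: log2(p) = -2.115477, -p*log2(p) = 0.488187
  p = 3/39 = 0.076923: log2(p) = -3.700440, -p*log2(p) = 0.284649
  p = 9/39 = 0.230769: log2(p) = -2.115477, -p*log2(p) = 0.488187
H = 0.515017 + 0.444778 + 0.488187 + 0.284649 + 0.488187 = 2.220818

H = 2.2208 bits/symbol


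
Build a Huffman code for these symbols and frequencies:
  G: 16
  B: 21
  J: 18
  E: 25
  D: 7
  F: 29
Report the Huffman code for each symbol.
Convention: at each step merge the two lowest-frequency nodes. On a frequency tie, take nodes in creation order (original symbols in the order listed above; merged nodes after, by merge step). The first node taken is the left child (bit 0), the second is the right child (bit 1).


Huffman tree construction:
Step 1: Merge D(7) + G(16) = 23
Step 2: Merge J(18) + B(21) = 39
Step 3: Merge (D+G)(23) + E(25) = 48
Step 4: Merge F(29) + (J+B)(39) = 68
Step 5: Merge ((D+G)+E)(48) + (F+(J+B))(68) = 116
Read each symbol's code off the tree from the root (left child = 0, right child = 1).

Codes:
  G: 001 (length 3)
  B: 111 (length 3)
  J: 110 (length 3)
  E: 01 (length 2)
  D: 000 (length 3)
  F: 10 (length 2)
Average code length: 294/116 = 2.5345 bits/symbol


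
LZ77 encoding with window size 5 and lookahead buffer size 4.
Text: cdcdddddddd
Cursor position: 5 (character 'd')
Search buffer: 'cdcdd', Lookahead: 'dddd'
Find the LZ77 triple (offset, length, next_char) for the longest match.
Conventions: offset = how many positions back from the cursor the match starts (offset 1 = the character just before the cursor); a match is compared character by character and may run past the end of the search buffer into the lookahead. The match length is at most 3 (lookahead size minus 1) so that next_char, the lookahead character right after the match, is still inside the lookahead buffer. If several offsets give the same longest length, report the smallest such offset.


Try each offset into the search buffer:
  offset=1 (pos 4, char 'd'): match length 3
  offset=2 (pos 3, char 'd'): match length 3
  offset=3 (pos 2, char 'c'): match length 0
  offset=4 (pos 1, char 'd'): match length 1
  offset=5 (pos 0, char 'c'): match length 0
Longest match has length 3, found at offsets 1, 2; take the smallest, offset 1.
next_char = character at position 5 + 3 = 8 -> 'd'

Best match: offset=1, length=3 (matching 'ddd' starting at position 4)
LZ77 triple: (1, 3, 'd')


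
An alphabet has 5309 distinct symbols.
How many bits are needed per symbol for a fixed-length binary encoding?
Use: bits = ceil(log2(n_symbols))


log2(5309) = 12.3742
Bracket: 2^12 = 4096 < 5309 <= 2^13 = 8192
So ceil(log2(5309)) = 13

bits = ceil(log2(5309)) = ceil(12.3742) = 13 bits


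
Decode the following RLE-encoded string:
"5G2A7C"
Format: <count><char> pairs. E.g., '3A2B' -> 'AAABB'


Expanding each <count><char> pair:
  5G -> 'GGGGG'
  2A -> 'AA'
  7C -> 'CCCCCCC'

Decoded = GGGGGAACCCCCCC


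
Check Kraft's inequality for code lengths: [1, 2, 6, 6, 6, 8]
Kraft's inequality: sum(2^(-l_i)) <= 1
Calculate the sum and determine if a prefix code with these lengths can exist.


Sum = 2^(-1) + 2^(-2) + 2^(-6) + 2^(-6) + 2^(-6) + 2^(-8)
    = 0.5 + 0.25 + 0.015625 + 0.015625 + 0.015625 + 0.00390625
    = 205/256 = 0.80078125
Since 0.80078125 <= 1, Kraft's inequality IS satisfied.
A prefix code with these lengths CAN exist.

Kraft sum = 0.80078125. Satisfied.


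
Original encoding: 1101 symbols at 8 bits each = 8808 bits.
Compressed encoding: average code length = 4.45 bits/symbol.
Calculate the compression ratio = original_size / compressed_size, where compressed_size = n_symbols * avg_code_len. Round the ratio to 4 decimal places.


original_size = n_symbols * orig_bits = 1101 * 8 = 8808 bits
compressed_size = n_symbols * avg_code_len = 1101 * 4.45 = 4899.45 bits
ratio = original_size / compressed_size = 8808 / 4899.45 = 1.7978

Compression ratio = 1.7978


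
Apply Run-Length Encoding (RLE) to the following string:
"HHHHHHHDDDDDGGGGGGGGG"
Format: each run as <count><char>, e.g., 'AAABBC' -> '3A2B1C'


Scanning runs left to right:
  i=0: run of 'H' x 7 -> '7H'
  i=7: run of 'D' x 5 -> '5D'
  i=12: run of 'G' x 9 -> '9G'

RLE = 7H5D9G


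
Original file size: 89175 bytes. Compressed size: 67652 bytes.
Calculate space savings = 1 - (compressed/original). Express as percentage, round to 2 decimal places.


ratio = compressed/original = 67652/89175 = 0.758643
savings = 1 - ratio = 1 - 0.758643 = 0.241357
as a percentage: 0.241357 * 100 = 24.14%

Space savings = 1 - 67652/89175 = 24.14%


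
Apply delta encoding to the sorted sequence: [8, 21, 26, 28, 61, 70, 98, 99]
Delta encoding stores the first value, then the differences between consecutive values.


First value: 8
Deltas:
  21 - 8 = 13
  26 - 21 = 5
  28 - 26 = 2
  61 - 28 = 33
  70 - 61 = 9
  98 - 70 = 28
  99 - 98 = 1


Delta encoded: [8, 13, 5, 2, 33, 9, 28, 1]


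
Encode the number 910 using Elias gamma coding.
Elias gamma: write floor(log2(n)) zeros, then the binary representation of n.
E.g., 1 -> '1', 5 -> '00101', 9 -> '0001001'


num_bits = floor(log2(910)) + 1 = 10
leading_zeros = num_bits - 1 = 9
binary(910) = 1110001110

Elias gamma(910) = '000000000' + '1110001110' = 0000000001110001110 (19 bits)


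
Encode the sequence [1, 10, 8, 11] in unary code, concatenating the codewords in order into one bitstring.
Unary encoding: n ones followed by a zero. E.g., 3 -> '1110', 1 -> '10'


Encode each number as n ones followed by a terminating 0:
  1 -> 10 (2 bits)
  10 -> 11111111110 (11 bits)
  8 -> 111111110 (9 bits)
  11 -> 111111111110 (12 bits)
Total length = 2 + 11 + 9 + 12 = 34 bits.

Unary([1, 10, 8, 11]) = 1011111111110111111110111111111110 (34 bits)


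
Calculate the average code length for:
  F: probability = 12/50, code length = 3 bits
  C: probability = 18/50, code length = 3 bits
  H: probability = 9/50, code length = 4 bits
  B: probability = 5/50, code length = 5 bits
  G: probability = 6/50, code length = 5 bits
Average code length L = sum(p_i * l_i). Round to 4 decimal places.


Weighted contributions p_i * l_i:
  F: (12/50) * 3 = 36/50
  C: (18/50) * 3 = 54/50
  H: (9/50) * 4 = 36/50
  B: (5/50) * 5 = 25/50
  G: (6/50) * 5 = 30/50
Sum = (36 + 54 + 36 + 25 + 30)/50 = 181/50

L = 181/50 = 3.6200 bits/symbol


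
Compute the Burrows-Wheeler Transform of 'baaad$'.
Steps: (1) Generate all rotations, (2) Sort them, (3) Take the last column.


Rotations (sorted):
  0: $baaad -> last char: d
  1: aaad$b -> last char: b
  2: aad$ba -> last char: a
  3: ad$baa -> last char: a
  4: baaad$ -> last char: $
  5: d$baaa -> last char: a


BWT = dbaa$a


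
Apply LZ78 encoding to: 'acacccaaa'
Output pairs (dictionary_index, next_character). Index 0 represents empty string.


LZ78 encoding steps:
Dictionary: {0: ''}
Step 1: w='' (idx 0), next='a' -> output (0, 'a'), add 'a' as idx 1
Step 2: w='' (idx 0), next='c' -> output (0, 'c'), add 'c' as idx 2
Step 3: w='a' (idx 1), next='c' -> output (1, 'c'), add 'ac' as idx 3
Step 4: w='c' (idx 2), next='c' -> output (2, 'c'), add 'cc' as idx 4
Step 5: w='a' (idx 1), next='a' -> output (1, 'a'), add 'aa' as idx 5
Step 6: w='a' (idx 1), end of input -> output (1, '')


Encoded: [(0, 'a'), (0, 'c'), (1, 'c'), (2, 'c'), (1, 'a'), (1, '')]


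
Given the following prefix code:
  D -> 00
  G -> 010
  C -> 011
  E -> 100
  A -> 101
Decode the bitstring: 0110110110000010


Decoding step by step:
Bits 011 -> C
Bits 011 -> C
Bits 011 -> C
Bits 00 -> D
Bits 00 -> D
Bits 010 -> G


Decoded message: CCCDDG


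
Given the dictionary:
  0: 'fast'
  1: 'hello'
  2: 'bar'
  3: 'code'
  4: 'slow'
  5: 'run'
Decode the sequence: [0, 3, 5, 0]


Look up each index in the dictionary:
  0 -> 'fast'
  3 -> 'code'
  5 -> 'run'
  0 -> 'fast'

Decoded: "fast code run fast"


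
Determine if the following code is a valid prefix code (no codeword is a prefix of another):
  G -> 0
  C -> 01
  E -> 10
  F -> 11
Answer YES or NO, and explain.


Checking each pair (does one codeword prefix another?):
  G='0' vs C='01': prefix -- VIOLATION

NO -- this is NOT a valid prefix code. G (0) is a prefix of C (01).


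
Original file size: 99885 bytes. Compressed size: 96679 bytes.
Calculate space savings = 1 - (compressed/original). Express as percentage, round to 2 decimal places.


ratio = compressed/original = 96679/99885 = 0.967903
savings = 1 - ratio = 1 - 0.967903 = 0.032097
as a percentage: 0.032097 * 100 = 3.21%

Space savings = 1 - 96679/99885 = 3.21%


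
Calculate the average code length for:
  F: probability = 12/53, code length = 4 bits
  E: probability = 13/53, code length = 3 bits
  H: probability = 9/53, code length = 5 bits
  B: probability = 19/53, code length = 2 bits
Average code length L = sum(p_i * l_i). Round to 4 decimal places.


Weighted contributions p_i * l_i:
  F: (12/53) * 4 = 48/53
  E: (13/53) * 3 = 39/53
  H: (9/53) * 5 = 45/53
  B: (19/53) * 2 = 38/53
Sum = (48 + 39 + 45 + 38)/53 = 170/53

L = 170/53 = 3.2075 bits/symbol


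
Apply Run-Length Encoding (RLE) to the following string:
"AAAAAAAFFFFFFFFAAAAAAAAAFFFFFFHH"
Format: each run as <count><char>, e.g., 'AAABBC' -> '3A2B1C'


Scanning runs left to right:
  i=0: run of 'A' x 7 -> '7A'
  i=7: run of 'F' x 8 -> '8F'
  i=15: run of 'A' x 9 -> '9A'
  i=24: run of 'F' x 6 -> '6F'
  i=30: run of 'H' x 2 -> '2H'

RLE = 7A8F9A6F2H


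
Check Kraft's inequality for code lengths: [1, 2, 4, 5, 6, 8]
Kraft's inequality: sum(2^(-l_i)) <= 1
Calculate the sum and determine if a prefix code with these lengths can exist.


Sum = 2^(-1) + 2^(-2) + 2^(-4) + 2^(-5) + 2^(-6) + 2^(-8)
    = 0.5 + 0.25 + 0.0625 + 0.03125 + 0.015625 + 0.00390625
    = 221/256 = 0.86328125
Since 0.86328125 <= 1, Kraft's inequality IS satisfied.
A prefix code with these lengths CAN exist.

Kraft sum = 0.86328125. Satisfied.


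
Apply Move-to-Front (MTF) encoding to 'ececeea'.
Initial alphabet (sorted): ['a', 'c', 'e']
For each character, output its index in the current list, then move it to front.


MTF encoding:
'e': index 2 in ['a', 'c', 'e'] -> ['e', 'a', 'c']
'c': index 2 in ['e', 'a', 'c'] -> ['c', 'e', 'a']
'e': index 1 in ['c', 'e', 'a'] -> ['e', 'c', 'a']
'c': index 1 in ['e', 'c', 'a'] -> ['c', 'e', 'a']
'e': index 1 in ['c', 'e', 'a'] -> ['e', 'c', 'a']
'e': index 0 in ['e', 'c', 'a'] -> ['e', 'c', 'a']
'a': index 2 in ['e', 'c', 'a'] -> ['a', 'e', 'c']


Output: [2, 2, 1, 1, 1, 0, 2]


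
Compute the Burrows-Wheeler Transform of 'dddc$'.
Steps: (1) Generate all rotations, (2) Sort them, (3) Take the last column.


Rotations (sorted):
  0: $dddc -> last char: c
  1: c$ddd -> last char: d
  2: dc$dd -> last char: d
  3: ddc$d -> last char: d
  4: dddc$ -> last char: $


BWT = cddd$


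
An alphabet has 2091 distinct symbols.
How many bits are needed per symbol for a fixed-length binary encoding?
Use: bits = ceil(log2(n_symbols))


log2(2091) = 11.03
Bracket: 2^11 = 2048 < 2091 <= 2^12 = 4096
So ceil(log2(2091)) = 12

bits = ceil(log2(2091)) = ceil(11.03) = 12 bits


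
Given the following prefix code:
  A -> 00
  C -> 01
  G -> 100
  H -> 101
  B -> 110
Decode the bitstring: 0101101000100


Decoding step by step:
Bits 01 -> C
Bits 01 -> C
Bits 101 -> H
Bits 00 -> A
Bits 01 -> C
Bits 00 -> A


Decoded message: CCHACA


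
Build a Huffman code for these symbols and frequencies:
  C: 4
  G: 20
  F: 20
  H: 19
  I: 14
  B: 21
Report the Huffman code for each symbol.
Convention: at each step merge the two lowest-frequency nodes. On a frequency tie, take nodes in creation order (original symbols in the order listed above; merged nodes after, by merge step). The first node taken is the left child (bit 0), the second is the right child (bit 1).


Huffman tree construction:
Step 1: Merge C(4) + I(14) = 18
Step 2: Merge (C+I)(18) + H(19) = 37
Step 3: Merge G(20) + F(20) = 40
Step 4: Merge B(21) + ((C+I)+H)(37) = 58
Step 5: Merge (G+F)(40) + (B+((C+I)+H))(58) = 98
Read each symbol's code off the tree from the root (left child = 0, right child = 1).

Codes:
  C: 1100 (length 4)
  G: 00 (length 2)
  F: 01 (length 2)
  H: 111 (length 3)
  I: 1101 (length 4)
  B: 10 (length 2)
Average code length: 251/98 = 2.5612 bits/symbol


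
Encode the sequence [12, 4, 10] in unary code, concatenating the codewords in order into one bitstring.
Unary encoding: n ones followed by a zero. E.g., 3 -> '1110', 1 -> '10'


Encode each number as n ones followed by a terminating 0:
  12 -> 1111111111110 (13 bits)
  4 -> 11110 (5 bits)
  10 -> 11111111110 (11 bits)
Total length = 13 + 5 + 11 = 29 bits.

Unary([12, 4, 10]) = 11111111111101111011111111110 (29 bits)


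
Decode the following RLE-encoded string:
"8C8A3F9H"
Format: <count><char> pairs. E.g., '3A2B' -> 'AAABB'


Expanding each <count><char> pair:
  8C -> 'CCCCCCCC'
  8A -> 'AAAAAAAA'
  3F -> 'FFF'
  9H -> 'HHHHHHHHH'

Decoded = CCCCCCCCAAAAAAAAFFFHHHHHHHHH


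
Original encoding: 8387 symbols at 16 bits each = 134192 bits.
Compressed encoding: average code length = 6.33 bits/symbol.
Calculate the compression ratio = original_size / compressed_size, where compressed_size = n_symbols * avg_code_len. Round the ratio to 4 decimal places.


original_size = n_symbols * orig_bits = 8387 * 16 = 134192 bits
compressed_size = n_symbols * avg_code_len = 8387 * 6.33 = 53089.71 bits
ratio = original_size / compressed_size = 134192 / 53089.71 = 2.5276

Compression ratio = 2.5276


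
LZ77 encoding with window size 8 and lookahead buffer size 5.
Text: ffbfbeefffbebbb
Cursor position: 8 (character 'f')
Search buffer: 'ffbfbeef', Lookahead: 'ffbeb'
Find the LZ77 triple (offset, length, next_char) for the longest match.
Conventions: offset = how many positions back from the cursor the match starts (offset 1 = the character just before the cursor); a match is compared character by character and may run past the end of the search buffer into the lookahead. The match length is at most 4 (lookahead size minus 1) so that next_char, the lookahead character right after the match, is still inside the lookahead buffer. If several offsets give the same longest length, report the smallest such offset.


Try each offset into the search buffer:
  offset=1 (pos 7, char 'f'): match length 2
  offset=2 (pos 6, char 'e'): match length 0
  offset=3 (pos 5, char 'e'): match length 0
  offset=4 (pos 4, char 'b'): match length 0
  offset=5 (pos 3, char 'f'): match length 1
  offset=6 (pos 2, char 'b'): match length 0
  offset=7 (pos 1, char 'f'): match length 1
  offset=8 (pos 0, char 'f'): match length 3
Longest match has length 3 at offset 8.
next_char = character at position 8 + 3 = 11 -> 'e'

Best match: offset=8, length=3 (matching 'ffb' starting at position 0)
LZ77 triple: (8, 3, 'e')


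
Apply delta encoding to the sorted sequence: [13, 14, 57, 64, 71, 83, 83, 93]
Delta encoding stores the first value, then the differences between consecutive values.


First value: 13
Deltas:
  14 - 13 = 1
  57 - 14 = 43
  64 - 57 = 7
  71 - 64 = 7
  83 - 71 = 12
  83 - 83 = 0
  93 - 83 = 10


Delta encoded: [13, 1, 43, 7, 7, 12, 0, 10]


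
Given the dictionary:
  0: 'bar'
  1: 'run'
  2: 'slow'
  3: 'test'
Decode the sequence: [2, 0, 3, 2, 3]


Look up each index in the dictionary:
  2 -> 'slow'
  0 -> 'bar'
  3 -> 'test'
  2 -> 'slow'
  3 -> 'test'

Decoded: "slow bar test slow test"


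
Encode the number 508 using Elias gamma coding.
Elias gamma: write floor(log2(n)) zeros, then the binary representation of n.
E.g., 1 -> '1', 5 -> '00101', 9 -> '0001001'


num_bits = floor(log2(508)) + 1 = 9
leading_zeros = num_bits - 1 = 8
binary(508) = 111111100

Elias gamma(508) = '00000000' + '111111100' = 00000000111111100 (17 bits)


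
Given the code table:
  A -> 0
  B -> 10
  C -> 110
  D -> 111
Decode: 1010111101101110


Decoding:
10 -> B
10 -> B
111 -> D
10 -> B
110 -> C
111 -> D
0 -> A


Result: BBDBCDA


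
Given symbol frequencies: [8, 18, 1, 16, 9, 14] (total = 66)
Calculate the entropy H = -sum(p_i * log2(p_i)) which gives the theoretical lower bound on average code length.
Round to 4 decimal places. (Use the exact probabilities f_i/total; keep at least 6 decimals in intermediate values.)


Per-symbol terms -p_i * log2(p_i) with p_i = f_i/66:
  p = 8/66 = 0.121212: log2(p) = -3.044394, -p*log2(p) = 0.369017
  p = 18/66 = 0.272727: log2(p) = -1.874469, -p*log2(p) = 0.511219
  p = 1/66 = 0.015152: log2(p) = -6.044394, -p*log2(p) = 0.091582
  p = 16/66 = 0.242424: log2(p) = -2.044394, -p*log2(p) = 0.495611
  p = 9/66 = 0.136364: log2(p) = -2.874469, -p*log2(p) = 0.391973
  p = 14/66 = 0.212121: log2(p) = -2.237039, -p*log2(p) = 0.474523
H = 0.369017 + 0.511219 + 0.091582 + 0.495611 + 0.391973 + 0.474523 = 2.333925

H = 2.3339 bits/symbol


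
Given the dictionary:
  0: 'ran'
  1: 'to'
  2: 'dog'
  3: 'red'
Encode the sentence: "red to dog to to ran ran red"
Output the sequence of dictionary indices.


Look up each word in the dictionary:
  'red' -> 3
  'to' -> 1
  'dog' -> 2
  'to' -> 1
  'to' -> 1
  'ran' -> 0
  'ran' -> 0
  'red' -> 3

Encoded: [3, 1, 2, 1, 1, 0, 0, 3]


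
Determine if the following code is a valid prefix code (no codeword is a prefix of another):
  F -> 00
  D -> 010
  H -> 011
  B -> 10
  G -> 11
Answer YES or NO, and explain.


Checking each pair (does one codeword prefix another?):
  F='00' vs D='010': no prefix
  F='00' vs H='011': no prefix
  F='00' vs B='10': no prefix
  F='00' vs G='11': no prefix
  D='010' vs F='00': no prefix
  D='010' vs H='011': no prefix
  D='010' vs B='10': no prefix
  D='010' vs G='11': no prefix
  H='011' vs F='00': no prefix
  H='011' vs D='010': no prefix
  H='011' vs B='10': no prefix
  H='011' vs G='11': no prefix
  B='10' vs F='00': no prefix
  B='10' vs D='010': no prefix
  B='10' vs H='011': no prefix
  B='10' vs G='11': no prefix
  G='11' vs F='00': no prefix
  G='11' vs D='010': no prefix
  G='11' vs H='011': no prefix
  G='11' vs B='10': no prefix
No violation found over all pairs.

YES -- this is a valid prefix code. No codeword is a prefix of any other codeword.


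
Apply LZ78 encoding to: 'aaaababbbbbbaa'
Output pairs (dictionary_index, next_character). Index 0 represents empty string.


LZ78 encoding steps:
Dictionary: {0: ''}
Step 1: w='' (idx 0), next='a' -> output (0, 'a'), add 'a' as idx 1
Step 2: w='a' (idx 1), next='a' -> output (1, 'a'), add 'aa' as idx 2
Step 3: w='a' (idx 1), next='b' -> output (1, 'b'), add 'ab' as idx 3
Step 4: w='ab' (idx 3), next='b' -> output (3, 'b'), add 'abb' as idx 4
Step 5: w='' (idx 0), next='b' -> output (0, 'b'), add 'b' as idx 5
Step 6: w='b' (idx 5), next='b' -> output (5, 'b'), add 'bb' as idx 6
Step 7: w='b' (idx 5), next='a' -> output (5, 'a'), add 'ba' as idx 7
Step 8: w='a' (idx 1), end of input -> output (1, '')


Encoded: [(0, 'a'), (1, 'a'), (1, 'b'), (3, 'b'), (0, 'b'), (5, 'b'), (5, 'a'), (1, '')]


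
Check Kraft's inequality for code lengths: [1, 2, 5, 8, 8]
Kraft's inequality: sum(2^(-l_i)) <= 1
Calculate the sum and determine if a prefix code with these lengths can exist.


Sum = 2^(-1) + 2^(-2) + 2^(-5) + 2^(-8) + 2^(-8)
    = 0.5 + 0.25 + 0.03125 + 0.00390625 + 0.00390625
    = 202/256 = 0.7890625
Since 0.7890625 <= 1, Kraft's inequality IS satisfied.
A prefix code with these lengths CAN exist.

Kraft sum = 0.7890625. Satisfied.


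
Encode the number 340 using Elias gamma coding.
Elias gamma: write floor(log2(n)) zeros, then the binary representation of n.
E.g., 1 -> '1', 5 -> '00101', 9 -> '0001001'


num_bits = floor(log2(340)) + 1 = 9
leading_zeros = num_bits - 1 = 8
binary(340) = 101010100

Elias gamma(340) = '00000000' + '101010100' = 00000000101010100 (17 bits)


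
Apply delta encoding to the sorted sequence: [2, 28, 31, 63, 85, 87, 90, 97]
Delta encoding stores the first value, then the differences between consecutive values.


First value: 2
Deltas:
  28 - 2 = 26
  31 - 28 = 3
  63 - 31 = 32
  85 - 63 = 22
  87 - 85 = 2
  90 - 87 = 3
  97 - 90 = 7


Delta encoded: [2, 26, 3, 32, 22, 2, 3, 7]


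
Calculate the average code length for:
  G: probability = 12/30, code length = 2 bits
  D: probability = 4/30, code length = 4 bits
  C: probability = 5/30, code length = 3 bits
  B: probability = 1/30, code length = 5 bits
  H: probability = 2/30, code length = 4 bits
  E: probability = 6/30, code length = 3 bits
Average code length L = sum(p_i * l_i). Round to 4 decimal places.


Weighted contributions p_i * l_i:
  G: (12/30) * 2 = 24/30
  D: (4/30) * 4 = 16/30
  C: (5/30) * 3 = 15/30
  B: (1/30) * 5 = 5/30
  H: (2/30) * 4 = 8/30
  E: (6/30) * 3 = 18/30
Sum = (24 + 16 + 15 + 5 + 8 + 18)/30 = 86/30

L = 86/30 = 2.8667 bits/symbol


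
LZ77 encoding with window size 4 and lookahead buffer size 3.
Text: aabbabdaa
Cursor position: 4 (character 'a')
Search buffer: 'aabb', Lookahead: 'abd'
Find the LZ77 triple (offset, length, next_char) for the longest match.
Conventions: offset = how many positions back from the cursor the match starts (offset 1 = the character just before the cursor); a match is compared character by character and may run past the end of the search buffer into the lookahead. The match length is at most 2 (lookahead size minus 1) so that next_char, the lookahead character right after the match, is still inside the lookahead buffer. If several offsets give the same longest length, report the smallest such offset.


Try each offset into the search buffer:
  offset=1 (pos 3, char 'b'): match length 0
  offset=2 (pos 2, char 'b'): match length 0
  offset=3 (pos 1, char 'a'): match length 2
  offset=4 (pos 0, char 'a'): match length 1
Longest match has length 2 at offset 3.
next_char = character at position 4 + 2 = 6 -> 'd'

Best match: offset=3, length=2 (matching 'ab' starting at position 1)
LZ77 triple: (3, 2, 'd')


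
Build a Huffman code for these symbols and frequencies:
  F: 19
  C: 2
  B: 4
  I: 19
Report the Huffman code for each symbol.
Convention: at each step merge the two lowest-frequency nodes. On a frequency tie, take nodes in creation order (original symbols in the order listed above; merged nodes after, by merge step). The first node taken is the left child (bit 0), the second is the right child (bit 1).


Huffman tree construction:
Step 1: Merge C(2) + B(4) = 6
Step 2: Merge (C+B)(6) + F(19) = 25
Step 3: Merge I(19) + ((C+B)+F)(25) = 44
Read each symbol's code off the tree from the root (left child = 0, right child = 1).

Codes:
  F: 11 (length 2)
  C: 100 (length 3)
  B: 101 (length 3)
  I: 0 (length 1)
Average code length: 75/44 = 1.7045 bits/symbol


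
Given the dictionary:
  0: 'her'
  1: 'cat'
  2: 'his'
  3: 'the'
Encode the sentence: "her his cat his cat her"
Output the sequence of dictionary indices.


Look up each word in the dictionary:
  'her' -> 0
  'his' -> 2
  'cat' -> 1
  'his' -> 2
  'cat' -> 1
  'her' -> 0

Encoded: [0, 2, 1, 2, 1, 0]


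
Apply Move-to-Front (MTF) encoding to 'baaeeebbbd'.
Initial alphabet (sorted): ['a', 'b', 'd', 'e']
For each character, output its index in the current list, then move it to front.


MTF encoding:
'b': index 1 in ['a', 'b', 'd', 'e'] -> ['b', 'a', 'd', 'e']
'a': index 1 in ['b', 'a', 'd', 'e'] -> ['a', 'b', 'd', 'e']
'a': index 0 in ['a', 'b', 'd', 'e'] -> ['a', 'b', 'd', 'e']
'e': index 3 in ['a', 'b', 'd', 'e'] -> ['e', 'a', 'b', 'd']
'e': index 0 in ['e', 'a', 'b', 'd'] -> ['e', 'a', 'b', 'd']
'e': index 0 in ['e', 'a', 'b', 'd'] -> ['e', 'a', 'b', 'd']
'b': index 2 in ['e', 'a', 'b', 'd'] -> ['b', 'e', 'a', 'd']
'b': index 0 in ['b', 'e', 'a', 'd'] -> ['b', 'e', 'a', 'd']
'b': index 0 in ['b', 'e', 'a', 'd'] -> ['b', 'e', 'a', 'd']
'd': index 3 in ['b', 'e', 'a', 'd'] -> ['d', 'b', 'e', 'a']


Output: [1, 1, 0, 3, 0, 0, 2, 0, 0, 3]


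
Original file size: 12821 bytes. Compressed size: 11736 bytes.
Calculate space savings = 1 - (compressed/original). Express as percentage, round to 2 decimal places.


ratio = compressed/original = 11736/12821 = 0.915373
savings = 1 - ratio = 1 - 0.915373 = 0.084627
as a percentage: 0.084627 * 100 = 8.46%

Space savings = 1 - 11736/12821 = 8.46%


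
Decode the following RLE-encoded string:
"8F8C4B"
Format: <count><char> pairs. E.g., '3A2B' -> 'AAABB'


Expanding each <count><char> pair:
  8F -> 'FFFFFFFF'
  8C -> 'CCCCCCCC'
  4B -> 'BBBB'

Decoded = FFFFFFFFCCCCCCCCBBBB


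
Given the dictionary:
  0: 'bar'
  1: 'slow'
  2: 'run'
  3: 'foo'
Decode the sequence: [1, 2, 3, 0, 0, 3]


Look up each index in the dictionary:
  1 -> 'slow'
  2 -> 'run'
  3 -> 'foo'
  0 -> 'bar'
  0 -> 'bar'
  3 -> 'foo'

Decoded: "slow run foo bar bar foo"


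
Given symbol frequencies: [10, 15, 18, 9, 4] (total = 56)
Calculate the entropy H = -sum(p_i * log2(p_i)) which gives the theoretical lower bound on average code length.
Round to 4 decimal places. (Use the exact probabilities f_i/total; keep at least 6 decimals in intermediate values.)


Per-symbol terms -p_i * log2(p_i) with p_i = f_i/56:
  p = 10/56 = 0.178571: log2(p) = -2.485427, -p*log2(p) = 0.443826
  p = 15/56 = 0.267857: log2(p) = -1.900464, -p*log2(p) = 0.509053
  p = 18/56 = 0.321429: log2(p) = -1.637430, -p*log2(p) = 0.526317
  p = 9/56 = 0.160714: log2(p) = -2.637430, -p*log2(p) = 0.423873
  p = 4/56 = 0.071429: log2(p) = -3.807355, -p*log2(p) = 0.271954
H = 0.443826 + 0.509053 + 0.526317 + 0.423873 + 0.271954 = 2.175023

H = 2.175 bits/symbol


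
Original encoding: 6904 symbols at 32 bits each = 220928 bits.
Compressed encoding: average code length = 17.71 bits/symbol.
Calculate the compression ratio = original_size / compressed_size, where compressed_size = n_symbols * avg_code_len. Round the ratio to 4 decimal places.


original_size = n_symbols * orig_bits = 6904 * 32 = 220928 bits
compressed_size = n_symbols * avg_code_len = 6904 * 17.71 = 122269.84 bits
ratio = original_size / compressed_size = 220928 / 122269.84 = 1.8069

Compression ratio = 1.8069


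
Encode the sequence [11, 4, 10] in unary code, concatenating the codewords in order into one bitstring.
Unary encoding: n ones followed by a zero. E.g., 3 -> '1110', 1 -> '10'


Encode each number as n ones followed by a terminating 0:
  11 -> 111111111110 (12 bits)
  4 -> 11110 (5 bits)
  10 -> 11111111110 (11 bits)
Total length = 12 + 5 + 11 = 28 bits.

Unary([11, 4, 10]) = 1111111111101111011111111110 (28 bits)


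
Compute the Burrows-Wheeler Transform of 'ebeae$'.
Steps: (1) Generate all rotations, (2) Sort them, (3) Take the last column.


Rotations (sorted):
  0: $ebeae -> last char: e
  1: ae$ebe -> last char: e
  2: beae$e -> last char: e
  3: e$ebea -> last char: a
  4: eae$eb -> last char: b
  5: ebeae$ -> last char: $


BWT = eeeab$


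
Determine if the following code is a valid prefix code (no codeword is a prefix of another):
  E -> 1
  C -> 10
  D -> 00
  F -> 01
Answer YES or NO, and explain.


Checking each pair (does one codeword prefix another?):
  E='1' vs C='10': prefix -- VIOLATION

NO -- this is NOT a valid prefix code. E (1) is a prefix of C (10).


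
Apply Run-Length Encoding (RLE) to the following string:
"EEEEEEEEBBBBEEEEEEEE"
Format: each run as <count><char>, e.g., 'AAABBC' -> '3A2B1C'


Scanning runs left to right:
  i=0: run of 'E' x 8 -> '8E'
  i=8: run of 'B' x 4 -> '4B'
  i=12: run of 'E' x 8 -> '8E'

RLE = 8E4B8E


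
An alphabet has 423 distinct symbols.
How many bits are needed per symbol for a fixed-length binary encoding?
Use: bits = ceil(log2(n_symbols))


log2(423) = 8.7245
Bracket: 2^8 = 256 < 423 <= 2^9 = 512
So ceil(log2(423)) = 9

bits = ceil(log2(423)) = ceil(8.7245) = 9 bits


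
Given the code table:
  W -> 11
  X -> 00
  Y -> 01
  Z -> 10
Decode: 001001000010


Decoding:
00 -> X
10 -> Z
01 -> Y
00 -> X
00 -> X
10 -> Z


Result: XZYXXZ


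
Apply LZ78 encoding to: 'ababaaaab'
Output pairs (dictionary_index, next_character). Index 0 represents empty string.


LZ78 encoding steps:
Dictionary: {0: ''}
Step 1: w='' (idx 0), next='a' -> output (0, 'a'), add 'a' as idx 1
Step 2: w='' (idx 0), next='b' -> output (0, 'b'), add 'b' as idx 2
Step 3: w='a' (idx 1), next='b' -> output (1, 'b'), add 'ab' as idx 3
Step 4: w='a' (idx 1), next='a' -> output (1, 'a'), add 'aa' as idx 4
Step 5: w='aa' (idx 4), next='b' -> output (4, 'b'), add 'aab' as idx 5


Encoded: [(0, 'a'), (0, 'b'), (1, 'b'), (1, 'a'), (4, 'b')]


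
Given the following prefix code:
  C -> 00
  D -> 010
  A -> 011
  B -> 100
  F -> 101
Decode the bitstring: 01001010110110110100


Decoding step by step:
Bits 010 -> D
Bits 010 -> D
Bits 101 -> F
Bits 101 -> F
Bits 101 -> F
Bits 101 -> F
Bits 00 -> C


Decoded message: DDFFFFC


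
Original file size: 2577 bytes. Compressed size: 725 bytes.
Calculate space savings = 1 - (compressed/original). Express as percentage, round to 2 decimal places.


ratio = compressed/original = 725/2577 = 0.281335
savings = 1 - ratio = 1 - 0.281335 = 0.718665
as a percentage: 0.718665 * 100 = 71.87%

Space savings = 1 - 725/2577 = 71.87%


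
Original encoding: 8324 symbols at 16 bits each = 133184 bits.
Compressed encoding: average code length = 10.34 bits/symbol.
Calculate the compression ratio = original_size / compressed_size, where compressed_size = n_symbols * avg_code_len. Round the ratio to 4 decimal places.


original_size = n_symbols * orig_bits = 8324 * 16 = 133184 bits
compressed_size = n_symbols * avg_code_len = 8324 * 10.34 = 86070.16 bits
ratio = original_size / compressed_size = 133184 / 86070.16 = 1.5474

Compression ratio = 1.5474


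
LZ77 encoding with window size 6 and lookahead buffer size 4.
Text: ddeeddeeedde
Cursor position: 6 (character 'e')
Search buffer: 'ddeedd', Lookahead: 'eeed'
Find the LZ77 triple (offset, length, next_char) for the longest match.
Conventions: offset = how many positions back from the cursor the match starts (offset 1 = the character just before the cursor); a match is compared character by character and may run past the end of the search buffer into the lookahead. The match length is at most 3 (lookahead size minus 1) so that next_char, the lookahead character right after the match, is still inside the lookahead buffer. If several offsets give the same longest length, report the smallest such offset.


Try each offset into the search buffer:
  offset=1 (pos 5, char 'd'): match length 0
  offset=2 (pos 4, char 'd'): match length 0
  offset=3 (pos 3, char 'e'): match length 1
  offset=4 (pos 2, char 'e'): match length 2
  offset=5 (pos 1, char 'd'): match length 0
  offset=6 (pos 0, char 'd'): match length 0
Longest match has length 2 at offset 4.
next_char = character at position 6 + 2 = 8 -> 'e'

Best match: offset=4, length=2 (matching 'ee' starting at position 2)
LZ77 triple: (4, 2, 'e')


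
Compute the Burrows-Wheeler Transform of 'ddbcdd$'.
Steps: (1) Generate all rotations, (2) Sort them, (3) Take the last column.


Rotations (sorted):
  0: $ddbcdd -> last char: d
  1: bcdd$dd -> last char: d
  2: cdd$ddb -> last char: b
  3: d$ddbcd -> last char: d
  4: dbcdd$d -> last char: d
  5: dd$ddbc -> last char: c
  6: ddbcdd$ -> last char: $


BWT = ddbddc$


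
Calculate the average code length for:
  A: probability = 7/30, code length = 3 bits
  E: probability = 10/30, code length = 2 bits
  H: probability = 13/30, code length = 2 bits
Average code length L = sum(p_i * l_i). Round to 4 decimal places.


Weighted contributions p_i * l_i:
  A: (7/30) * 3 = 21/30
  E: (10/30) * 2 = 20/30
  H: (13/30) * 2 = 26/30
Sum = (21 + 20 + 26)/30 = 67/30

L = 67/30 = 2.2333 bits/symbol


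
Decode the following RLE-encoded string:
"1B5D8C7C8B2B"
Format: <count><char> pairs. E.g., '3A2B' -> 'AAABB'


Expanding each <count><char> pair:
  1B -> 'B'
  5D -> 'DDDDD'
  8C -> 'CCCCCCCC'
  7C -> 'CCCCCCC'
  8B -> 'BBBBBBBB'
  2B -> 'BB'

Decoded = BDDDDDCCCCCCCCCCCCCCCBBBBBBBBBB


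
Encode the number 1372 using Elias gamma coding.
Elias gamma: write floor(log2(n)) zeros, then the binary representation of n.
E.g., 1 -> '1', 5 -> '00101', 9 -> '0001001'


num_bits = floor(log2(1372)) + 1 = 11
leading_zeros = num_bits - 1 = 10
binary(1372) = 10101011100

Elias gamma(1372) = '0000000000' + '10101011100' = 000000000010101011100 (21 bits)


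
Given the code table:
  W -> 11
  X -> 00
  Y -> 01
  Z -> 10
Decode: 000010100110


Decoding:
00 -> X
00 -> X
10 -> Z
10 -> Z
01 -> Y
10 -> Z


Result: XXZZYZ


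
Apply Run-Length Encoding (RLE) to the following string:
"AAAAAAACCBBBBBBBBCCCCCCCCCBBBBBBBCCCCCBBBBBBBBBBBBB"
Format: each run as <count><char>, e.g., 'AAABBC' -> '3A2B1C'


Scanning runs left to right:
  i=0: run of 'A' x 7 -> '7A'
  i=7: run of 'C' x 2 -> '2C'
  i=9: run of 'B' x 8 -> '8B'
  i=17: run of 'C' x 9 -> '9C'
  i=26: run of 'B' x 7 -> '7B'
  i=33: run of 'C' x 5 -> '5C'
  i=38: run of 'B' x 13 -> '13B'

RLE = 7A2C8B9C7B5C13B


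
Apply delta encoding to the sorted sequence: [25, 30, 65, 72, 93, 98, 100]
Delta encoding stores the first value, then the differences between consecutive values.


First value: 25
Deltas:
  30 - 25 = 5
  65 - 30 = 35
  72 - 65 = 7
  93 - 72 = 21
  98 - 93 = 5
  100 - 98 = 2


Delta encoded: [25, 5, 35, 7, 21, 5, 2]


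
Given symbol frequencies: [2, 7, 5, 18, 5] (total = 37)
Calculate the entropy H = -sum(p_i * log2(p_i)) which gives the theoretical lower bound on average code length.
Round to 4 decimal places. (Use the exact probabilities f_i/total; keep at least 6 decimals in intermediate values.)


Per-symbol terms -p_i * log2(p_i) with p_i = f_i/37:
  p = 2/37 = 0.054054: log2(p) = -4.209453, -p*log2(p) = 0.227538
  p = 7/37 = 0.189189: log2(p) = -2.402098, -p*log2(p) = 0.454451
  p = 5/37 = 0.135135: log2(p) = -2.887525, -p*log2(p) = 0.390206
  p = 18/37 = 0.486486: log2(p) = -1.039528, -p*log2(p) = 0.505717
  p = 5/37 = 0.135135: log2(p) = -2.887525, -p*log2(p) = 0.390206
H = 0.227538 + 0.454451 + 0.390206 + 0.505717 + 0.390206 = 1.968118

H = 1.9681 bits/symbol


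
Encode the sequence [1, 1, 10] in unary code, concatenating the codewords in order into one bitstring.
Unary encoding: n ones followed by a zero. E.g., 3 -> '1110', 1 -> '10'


Encode each number as n ones followed by a terminating 0:
  1 -> 10 (2 bits)
  1 -> 10 (2 bits)
  10 -> 11111111110 (11 bits)
Total length = 2 + 2 + 11 = 15 bits.

Unary([1, 1, 10]) = 101011111111110 (15 bits)


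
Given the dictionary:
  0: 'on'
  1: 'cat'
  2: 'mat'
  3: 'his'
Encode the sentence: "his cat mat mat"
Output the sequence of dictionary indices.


Look up each word in the dictionary:
  'his' -> 3
  'cat' -> 1
  'mat' -> 2
  'mat' -> 2

Encoded: [3, 1, 2, 2]


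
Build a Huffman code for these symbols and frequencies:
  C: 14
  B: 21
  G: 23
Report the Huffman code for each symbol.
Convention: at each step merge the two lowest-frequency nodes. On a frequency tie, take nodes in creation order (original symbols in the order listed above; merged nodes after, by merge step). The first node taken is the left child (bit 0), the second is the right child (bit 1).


Huffman tree construction:
Step 1: Merge C(14) + B(21) = 35
Step 2: Merge G(23) + (C+B)(35) = 58
Read each symbol's code off the tree from the root (left child = 0, right child = 1).

Codes:
  C: 10 (length 2)
  B: 11 (length 2)
  G: 0 (length 1)
Average code length: 93/58 = 1.6034 bits/symbol


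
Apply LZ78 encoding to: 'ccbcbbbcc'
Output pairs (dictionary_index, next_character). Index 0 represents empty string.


LZ78 encoding steps:
Dictionary: {0: ''}
Step 1: w='' (idx 0), next='c' -> output (0, 'c'), add 'c' as idx 1
Step 2: w='c' (idx 1), next='b' -> output (1, 'b'), add 'cb' as idx 2
Step 3: w='cb' (idx 2), next='b' -> output (2, 'b'), add 'cbb' as idx 3
Step 4: w='' (idx 0), next='b' -> output (0, 'b'), add 'b' as idx 4
Step 5: w='c' (idx 1), next='c' -> output (1, 'c'), add 'cc' as idx 5


Encoded: [(0, 'c'), (1, 'b'), (2, 'b'), (0, 'b'), (1, 'c')]


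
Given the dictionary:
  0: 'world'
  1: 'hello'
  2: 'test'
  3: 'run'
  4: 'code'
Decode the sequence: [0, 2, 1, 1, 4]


Look up each index in the dictionary:
  0 -> 'world'
  2 -> 'test'
  1 -> 'hello'
  1 -> 'hello'
  4 -> 'code'

Decoded: "world test hello hello code"


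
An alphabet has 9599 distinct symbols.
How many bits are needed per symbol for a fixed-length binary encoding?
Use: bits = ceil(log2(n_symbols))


log2(9599) = 13.2287
Bracket: 2^13 = 8192 < 9599 <= 2^14 = 16384
So ceil(log2(9599)) = 14

bits = ceil(log2(9599)) = ceil(13.2287) = 14 bits


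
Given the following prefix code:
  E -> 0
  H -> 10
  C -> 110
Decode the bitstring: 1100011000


Decoding step by step:
Bits 110 -> C
Bits 0 -> E
Bits 0 -> E
Bits 110 -> C
Bits 0 -> E
Bits 0 -> E


Decoded message: CEECEE


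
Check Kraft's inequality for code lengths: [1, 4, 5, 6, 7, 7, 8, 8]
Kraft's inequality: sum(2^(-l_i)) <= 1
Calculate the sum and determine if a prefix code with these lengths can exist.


Sum = 2^(-1) + 2^(-4) + 2^(-5) + 2^(-6) + 2^(-7) + 2^(-7) + 2^(-8) + 2^(-8)
    = 0.5 + 0.0625 + 0.03125 + 0.015625 + 0.0078125 + 0.0078125 + 0.00390625 + 0.00390625
    = 162/256 = 0.6328125
Since 0.6328125 <= 1, Kraft's inequality IS satisfied.
A prefix code with these lengths CAN exist.

Kraft sum = 0.6328125. Satisfied.


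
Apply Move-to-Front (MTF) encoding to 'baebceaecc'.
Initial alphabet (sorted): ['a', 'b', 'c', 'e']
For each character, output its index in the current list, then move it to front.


MTF encoding:
'b': index 1 in ['a', 'b', 'c', 'e'] -> ['b', 'a', 'c', 'e']
'a': index 1 in ['b', 'a', 'c', 'e'] -> ['a', 'b', 'c', 'e']
'e': index 3 in ['a', 'b', 'c', 'e'] -> ['e', 'a', 'b', 'c']
'b': index 2 in ['e', 'a', 'b', 'c'] -> ['b', 'e', 'a', 'c']
'c': index 3 in ['b', 'e', 'a', 'c'] -> ['c', 'b', 'e', 'a']
'e': index 2 in ['c', 'b', 'e', 'a'] -> ['e', 'c', 'b', 'a']
'a': index 3 in ['e', 'c', 'b', 'a'] -> ['a', 'e', 'c', 'b']
'e': index 1 in ['a', 'e', 'c', 'b'] -> ['e', 'a', 'c', 'b']
'c': index 2 in ['e', 'a', 'c', 'b'] -> ['c', 'e', 'a', 'b']
'c': index 0 in ['c', 'e', 'a', 'b'] -> ['c', 'e', 'a', 'b']


Output: [1, 1, 3, 2, 3, 2, 3, 1, 2, 0]


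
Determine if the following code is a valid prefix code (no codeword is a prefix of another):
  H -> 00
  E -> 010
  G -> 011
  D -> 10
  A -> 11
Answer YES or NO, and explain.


Checking each pair (does one codeword prefix another?):
  H='00' vs E='010': no prefix
  H='00' vs G='011': no prefix
  H='00' vs D='10': no prefix
  H='00' vs A='11': no prefix
  E='010' vs H='00': no prefix
  E='010' vs G='011': no prefix
  E='010' vs D='10': no prefix
  E='010' vs A='11': no prefix
  G='011' vs H='00': no prefix
  G='011' vs E='010': no prefix
  G='011' vs D='10': no prefix
  G='011' vs A='11': no prefix
  D='10' vs H='00': no prefix
  D='10' vs E='010': no prefix
  D='10' vs G='011': no prefix
  D='10' vs A='11': no prefix
  A='11' vs H='00': no prefix
  A='11' vs E='010': no prefix
  A='11' vs G='011': no prefix
  A='11' vs D='10': no prefix
No violation found over all pairs.

YES -- this is a valid prefix code. No codeword is a prefix of any other codeword.
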